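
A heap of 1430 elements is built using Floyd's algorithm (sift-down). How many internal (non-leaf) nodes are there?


Leaf nodes occupy roughly half the array.
Sift-down is called for each internal node, starting from the last one.
Internal nodes = floor(n/2) = floor(1430/2) = 715


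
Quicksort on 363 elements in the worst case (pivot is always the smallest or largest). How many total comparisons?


In the worst case, each partition step picks the worst pivot:
  Partition 1: 362 comparisons (n-1 elements to compare)
  Partition 2: 361 comparisons
  Partition 3: 360 comparisons
  Partition 4: 359 comparisons
  Partition 5: 358 comparisons
  ...
  Last partition: 0 comparisons
Total = (n-1) + (n-2) + ... + 1 + 0 = n*(n-1)/2
= 363*362/2 = 65703


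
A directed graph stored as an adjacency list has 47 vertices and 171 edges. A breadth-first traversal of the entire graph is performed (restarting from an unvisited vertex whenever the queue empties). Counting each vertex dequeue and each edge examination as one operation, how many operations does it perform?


A full BFS traversal dequeues each vertex once and examines each edge once.
Vertex visits: 47
Edge visits: 171
V + E = 47 + 171 = 218


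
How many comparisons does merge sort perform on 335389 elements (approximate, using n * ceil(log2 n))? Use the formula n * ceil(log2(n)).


Recursion depth: ceil(log2(335389)) = 19
Each recursion level merges n = 335389 elements
Total = 335389 * 19 = 6372391


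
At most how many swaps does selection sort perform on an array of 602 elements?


Each of the 601 passes places one element in its final position.
Pass 1: swap minimum into position 0
Pass 2: swap minimum of remaining into position 1
...
Pass 601: last two elements, one swap
Maximum swaps = 602 - 1 = 601


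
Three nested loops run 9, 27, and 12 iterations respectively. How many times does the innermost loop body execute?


Loop 1 (outermost): 9 iterations
Loop 2 (middle): 27 iterations per outer
Loop 3 (innermost): 12 iterations per middle
Total = 9 * 27 * 12 = 2916


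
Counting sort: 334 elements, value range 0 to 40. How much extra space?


n = 334 (output array)
k = 41 (count array for 41 distinct values)
Extra space = 334 + 41 = 375


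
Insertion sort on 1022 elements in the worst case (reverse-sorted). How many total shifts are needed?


In the worst case (reverse-sorted), each element shifts past all previous:
  Element 1: 1 shifts
  Element 2: 2 shifts
  Element 3: 3 shifts
  Element 4: 4 shifts
  Element 5: 5 shifts
  ...
  Element 1021: 1021 shifts
Total = 1 + 2 + ... + 1021
= 1022*(1022-1)/2 = 521731


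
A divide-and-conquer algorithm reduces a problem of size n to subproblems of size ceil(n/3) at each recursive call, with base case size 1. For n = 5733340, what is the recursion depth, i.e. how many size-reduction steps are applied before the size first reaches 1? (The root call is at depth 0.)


Each step divides the size by 3 (rounding up); after k steps the size is ceil(n/3^k), which equals 1 exactly when 3^k >= n.
So the depth is the smallest k with 3^k >= 5733340, i.e. ceil(log_3(5733340)).
3^14 = 4782969 < 5733340 <= 14348907 = 3^15
Recursion depth = 15


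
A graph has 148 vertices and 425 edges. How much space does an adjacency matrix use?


Adjacency matrix: V x V grid of entries
Space = V^2 = 148^2 = 148 * 148 = 21904


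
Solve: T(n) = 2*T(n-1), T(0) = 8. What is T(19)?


Unrolling:
T(19) = 2*T(18) = 2^2*T(17) = ... = 2^19*T(0)
= 2^19 * 8
= 524288 * 8 = 4194304


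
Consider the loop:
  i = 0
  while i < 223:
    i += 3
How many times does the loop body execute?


Starting at i = 0, each iteration adds 3.
Iterations until i >= 223:
  Iteration 1: i = 0 -> i = 3
  Iteration 2: i = 3 -> i = 6
  Iteration 3: i = 6 -> i = 9
  Iteration 4: i = 9 -> i = 12
  Iteration 5: i = 12 -> i = 15
  Iteration 6: i = 15 -> i = 18
  Iteration 7: i = 18 -> i = 21
  Iteration 8: i = 21 -> i = 24
  ... continuing ...
Total iterations = ceil(223/3) = 75


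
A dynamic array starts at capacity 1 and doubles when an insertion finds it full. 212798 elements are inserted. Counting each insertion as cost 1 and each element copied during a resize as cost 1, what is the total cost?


n = 212798
Insertion costs: 212798
Resizes copy 1, 2, 4, ... up to the largest power of 2 that is <= n-1 = 212797, i.e. 131072.
Copy costs = 1 + 2 + 4 + 8 + 16 + 32 + 64 + 128 + 256 + 512 + 1024 + 2048 + 4096 + 8192 + 16384 + 32768 + 65536 + 131072 = 262143
Total = 212798 + 262143 = 474941


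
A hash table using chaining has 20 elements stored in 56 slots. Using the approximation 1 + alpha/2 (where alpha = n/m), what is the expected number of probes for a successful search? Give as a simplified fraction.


Load factor alpha = n/m = 20/56
Expected probes = 1 + alpha/2 = 1 + 20/(2*56)
= 1 + 20/112
= 112/112 + 20/112
= 132/112
Simplify: 33/28


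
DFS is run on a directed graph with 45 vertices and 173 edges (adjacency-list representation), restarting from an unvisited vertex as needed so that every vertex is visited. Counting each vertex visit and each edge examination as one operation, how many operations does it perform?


A full DFS traversal processes each vertex exactly once (push/pop on stack).
Each directed edge is examined once.
V = 45, E = 173
V + E = 218


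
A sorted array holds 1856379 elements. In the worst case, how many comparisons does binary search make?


Halving sequence: 1856379 -> 928189 -> 464094 -> 232047 -> 116023 -> 58011 -> 29005 -> 14502 -> 7251 -> 3625 -> 1812 -> 906 -> 453 -> 226 -> 113 -> 56 -> 28 -> 14 -> 7 -> 3 -> 1
Number of halvings = 20
Max comparisons = 20 + 1 = 21


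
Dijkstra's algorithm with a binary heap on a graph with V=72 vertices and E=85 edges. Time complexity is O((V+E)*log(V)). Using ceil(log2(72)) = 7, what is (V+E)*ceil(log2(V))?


Dijkstra with a binary heap: each vertex is extracted once, each edge may relax once.
Each heap operation costs O(log V).
V + E = 72 + 85 = 157
ceil(log2(72)) = 7 (since 2^6 = 64 < 72 <= 128 = 2^7)
Total heap work = (V+E) * ceil(log2(V)) = 157 * 7 = 1099


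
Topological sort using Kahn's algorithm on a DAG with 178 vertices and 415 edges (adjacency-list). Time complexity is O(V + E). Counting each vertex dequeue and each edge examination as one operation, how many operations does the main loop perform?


Kahn's algorithm:
  1. Compute in-degrees: O(V + E)
  2. Process queue: each vertex dequeued once (O(V))
     each edge examined once (O(E))
Total = V + E = 178 + 415 = 593


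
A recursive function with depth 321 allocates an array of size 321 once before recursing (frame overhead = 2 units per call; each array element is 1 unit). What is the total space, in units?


Array allocation: 321 units (allocated once)
Stack frames: 321 deep * 2 per frame = 642 units
Total = 321 + 642 = 963


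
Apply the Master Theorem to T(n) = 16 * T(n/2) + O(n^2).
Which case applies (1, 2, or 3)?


The Master Theorem: T(n) = a*T(n/b) + O(n^c)
  a = 16, b = 2, c = 2
log_b(a) = log_2(16) = 4
Compare b^c with a: 2^2 = 4 < 16, so c < log_b(a).
Since c < log_b(a), Case 1 applies.
T(n) = O(n^(log_2 16)) = O(n^4)
Master Theorem case = 1


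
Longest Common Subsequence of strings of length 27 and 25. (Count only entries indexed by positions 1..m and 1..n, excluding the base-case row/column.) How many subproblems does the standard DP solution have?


DP table indexed by positions in both strings.
First string: 27 positions
Second string: 25 positions
Total = 27 * 25 = 675


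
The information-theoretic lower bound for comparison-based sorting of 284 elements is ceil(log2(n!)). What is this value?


A binary decision tree of height h has at most 2^h leaves and needs at least n! of them, so h >= ceil(log2(n!)).
284! is far too large to multiply out, so use Stirling's series:
  ln(n!) ~ n ln n - n + (1/2) ln(2 pi n) + 1/(12n)  (error below 1/(360 n^3), negligible here)
  ln(284) = 5.6489742
  n ln n = 284 * 5.6489742 = 1604.3087
  (1/2) ln(2 pi * 284) = (1/2) ln(1784.4246) = 3.7434
  1/(12*284) = 0.0003
  ln(284!) ~ 1604.3087 - 284 + 3.7434 + 0.0003 = 1324.0524
Convert to base 2: log2(284!) = 1324.0524 / ln 2 = 1324.0524 / 0.69314718 = 1910.2038
ceil(1910.2038) = 1911


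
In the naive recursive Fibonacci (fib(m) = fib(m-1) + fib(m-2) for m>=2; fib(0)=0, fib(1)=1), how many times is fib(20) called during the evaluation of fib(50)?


Let N(m) = number of times fib(m) is called while evaluating fib(50).
N(50) = 1 (the initial call).
N(49) = 1 (only fib(50) calls it).
For 1 <= m <= 48: fib(m) is called by fib(m+1) and fib(m+2), so
  N(m) = N(m+1) + N(m+2).
fib(0) is called only by fib(2), so N(0) = N(2).
Walk down from m=50:
  N(50)=1, N(49)=1, N(48)=2, N(47)=3, N(46)=5, N(45)=8, N(44)=13, N(43)=21, N(42)=34, N(41)=55, N(40)=89, N(39)=144, N(38)=233, N(37)=377, N(36)=610, N(35)=987, N(34)=1597, N(33)=2584, N(32)=4181, N(31)=6765, N(30)=10946, N(29)=17711, N(28)=28657, N(27)=46368, N(26)=75025, N(25)=121393, N(24)=196418, N(23)=317811, N(22)=514229, N(21)=832040, N(20)=1346269
N(20) = 1346269


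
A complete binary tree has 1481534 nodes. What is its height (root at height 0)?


In a complete binary tree, level k holds nodes 2^k .. 2^(k+1)-1 (1-indexed).
Height = floor(log2(n)) = floor(log2(1481534)) = 20
Check: 2^20 = 1048576 <= 1481534 < 2097152 = 2^21


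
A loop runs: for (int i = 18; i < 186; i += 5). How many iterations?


Loop starts at i = 18, increments by 5, stops when i >= 186.
Number of iterations = ceil((186 - 18) / 5)
= ceil(168 / 5)
= 34


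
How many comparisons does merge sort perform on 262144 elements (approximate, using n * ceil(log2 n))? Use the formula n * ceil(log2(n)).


Recursion depth: ceil(log2(262144)) = 18
Each recursion level merges n = 262144 elements
Total = 262144 * 18 = 4718592


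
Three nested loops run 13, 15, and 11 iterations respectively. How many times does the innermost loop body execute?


Loop 1 (outermost): 13 iterations
Loop 2 (middle): 15 iterations per outer
Loop 3 (innermost): 11 iterations per middle
Total = 13 * 15 * 11 = 2145


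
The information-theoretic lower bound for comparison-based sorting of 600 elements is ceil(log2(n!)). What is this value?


A binary decision tree of height h has at most 2^h leaves and needs at least n! of them, so h >= ceil(log2(n!)).
600! is far too large to multiply out, so use Stirling's series:
  ln(n!) ~ n ln n - n + (1/2) ln(2 pi n) + 1/(12n)  (error below 1/(360 n^3), negligible here)
  ln(600) = 6.3969297
  n ln n = 600 * 6.3969297 = 3838.1578
  (1/2) ln(2 pi * 600) = (1/2) ln(3769.9112) = 4.1174
  1/(12*600) = 0.0001
  ln(600!) ~ 3838.1578 - 600 + 4.1174 + 0.0001 = 3242.2753
Convert to base 2: log2(600!) = 3242.2753 / ln 2 = 3242.2753 / 0.69314718 = 4677.6145
ceil(4677.6145) = 4678


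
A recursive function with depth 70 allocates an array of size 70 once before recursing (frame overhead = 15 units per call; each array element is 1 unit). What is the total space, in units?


Array allocation: 70 units (allocated once)
Stack frames: 70 deep * 15 per frame = 1050 units
Total = 70 + 1050 = 1120


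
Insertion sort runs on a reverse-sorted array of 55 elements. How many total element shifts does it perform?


Sum of shifts = 1 + 2 + 3 + ... + 54
= 55 * 54 / 2
= 2970 / 2
= 1485


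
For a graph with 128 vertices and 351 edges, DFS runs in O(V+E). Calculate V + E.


A full DFS traversal visits each vertex once and examines each edge once.
V = 128
E = 351
Sum = 128 + 351 = 479


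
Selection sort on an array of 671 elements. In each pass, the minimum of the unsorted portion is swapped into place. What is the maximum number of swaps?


Selection sort performs one swap per pass:
  Pass 1: find min in positions 0 to 670, swap with position 0
  Pass 2: find min in positions 1 to 670, swap with position 1
  Pass 3: find min in positions 2 to 670, swap with position 2
  Pass 4: find min in positions 3 to 670, swap with position 3
  Pass 5: find min in positions 4 to 670, swap with position 4
  ... (665 more passes)
Total passes (and swaps) = n - 1 = 671 - 1 = 670


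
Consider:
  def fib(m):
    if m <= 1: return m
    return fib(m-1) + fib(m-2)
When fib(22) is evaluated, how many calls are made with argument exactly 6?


Let N(m) = number of times fib(m) is called while evaluating fib(22).
N(22) = 1 (the initial call).
N(21) = 1 (only fib(22) calls it).
For 1 <= m <= 20: fib(m) is called by fib(m+1) and fib(m+2), so
  N(m) = N(m+1) + N(m+2).
fib(0) is called only by fib(2), so N(0) = N(2).
Walk down from m=22:
  N(22)=1, N(21)=1, N(20)=2, N(19)=3, N(18)=5, N(17)=8, N(16)=13, N(15)=21, N(14)=34, N(13)=55, N(12)=89, N(11)=144, N(10)=233, N(9)=377, N(8)=610, N(7)=987, N(6)=1597
N(6) = 1597


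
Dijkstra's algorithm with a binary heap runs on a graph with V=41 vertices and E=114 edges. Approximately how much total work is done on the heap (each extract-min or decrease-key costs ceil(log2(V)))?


Dijkstra with a binary heap: each vertex is extracted once, each edge may relax once.
Each heap operation costs O(log V).
V + E = 41 + 114 = 155
ceil(log2(41)) = 6 (since 2^5 = 32 < 41 <= 64 = 2^6)
Total heap work = (V+E) * ceil(log2(V)) = 155 * 6 = 930


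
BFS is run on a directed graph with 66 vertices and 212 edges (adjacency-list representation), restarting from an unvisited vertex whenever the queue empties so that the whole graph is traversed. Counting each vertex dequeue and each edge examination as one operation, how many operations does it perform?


A full BFS traversal dequeues each vertex exactly once and examines each directed edge exactly once.
V = 66 (vertex processing cost)
E = 212 (edge examination cost)
Total operations proportional to V + E = 66 + 212 = 278


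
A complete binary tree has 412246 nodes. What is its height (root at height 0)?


In a complete binary tree, level k holds nodes 2^k .. 2^(k+1)-1 (1-indexed).
Height = floor(log2(n)) = floor(log2(412246)) = 18
Check: 2^18 = 262144 <= 412246 < 524288 = 2^19


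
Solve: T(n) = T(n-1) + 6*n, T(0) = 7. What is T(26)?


Expanding the recurrence:
T(26) = T(25) + 6*26
       = T(24) + 6*25 + 6*26
       ...
       = T(0) + 6*(1 + 2 + ... + 26)
       = 7 + 6 * 26*27/2
       = 7 + 6 * 351
       = 7 + 2106 = 2113


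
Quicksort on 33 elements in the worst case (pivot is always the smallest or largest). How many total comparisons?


In the worst case, each partition step picks the worst pivot:
  Partition 1: 32 comparisons (n-1 elements to compare)
  Partition 2: 31 comparisons
  Partition 3: 30 comparisons
  Partition 4: 29 comparisons
  Partition 5: 28 comparisons
  ...
  Last partition: 0 comparisons
Total = (n-1) + (n-2) + ... + 1 + 0 = n*(n-1)/2
= 33*32/2 = 528


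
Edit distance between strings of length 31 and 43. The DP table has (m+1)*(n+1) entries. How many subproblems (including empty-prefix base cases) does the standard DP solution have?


The table includes base cases (empty prefixes).
Rows: (m+1) = 32
Columns: (n+1) = 44
Total = 32 * 44 = 1408


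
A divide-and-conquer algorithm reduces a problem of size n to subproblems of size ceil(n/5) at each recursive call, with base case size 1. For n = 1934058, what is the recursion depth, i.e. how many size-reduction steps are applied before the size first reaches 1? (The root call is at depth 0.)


Each step divides the size by 5 (rounding up); after k steps the size is ceil(n/5^k), which equals 1 exactly when 5^k >= n.
So the depth is the smallest k with 5^k >= 1934058, i.e. ceil(log_5(1934058)).
5^8 = 390625 < 1934058 <= 1953125 = 5^9
Recursion depth = 9


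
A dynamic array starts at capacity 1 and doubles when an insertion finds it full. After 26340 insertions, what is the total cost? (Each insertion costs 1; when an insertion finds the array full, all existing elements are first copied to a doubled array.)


Insertion cost: 26340 (one per element)
Resizes occur just before inserting elements 2, 3, 5, 9, ...
Elements copied at each resize: 1 + 2 + 4 + 8 + 16 + 32 + 64 + 128 + 256 + 512 + 1024 + 2048 + 4096 + 8192 + 16384
Sum of copies = 32767 (geometric series: 2^k - 1)
Total = 26340 + 32767 = 59107


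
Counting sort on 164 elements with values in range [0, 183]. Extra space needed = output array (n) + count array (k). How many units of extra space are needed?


Output array size: 164 (to store sorted result)
Count array size: 184 (one slot per possible value, range 0 to 183)
Total extra space = 164 + 184 = 348


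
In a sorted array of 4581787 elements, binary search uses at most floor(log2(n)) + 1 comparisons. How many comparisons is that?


Halving sequence: 4581787 -> 2290893 -> 1145446 -> 572723 -> 286361 -> 143180 -> 71590 -> 35795 -> 17897 -> 8948 -> 4474 -> 2237 -> 1118 -> 559 -> 279 -> 139 -> 69 -> 34 -> 17 -> 8 -> 4 -> 2 -> 1
Number of halvings = 22
Max comparisons = 22 + 1 = 23


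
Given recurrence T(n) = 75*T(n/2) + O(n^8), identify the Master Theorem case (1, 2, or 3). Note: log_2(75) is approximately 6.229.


Master Theorem parameters: a=75, b=2, c=8
log_b(a) = 6.229
Compare b^c with a: 2^8 = 256 > 75, so c > log_b(a).
Comparing c=8 vs log_b(a)=6.229:
8 > 6.229 => Case 3
Result: T(n) = O(n^8)
Master Theorem case = 3


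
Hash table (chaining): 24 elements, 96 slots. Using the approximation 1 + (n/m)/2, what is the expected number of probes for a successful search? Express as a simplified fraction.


Computing expected probes:
alpha = 24/96
= 1 + alpha/2
= 1 + 24/(2*96)
= (2*96 + 24) / (2*96)
= 216/192 = 9/8


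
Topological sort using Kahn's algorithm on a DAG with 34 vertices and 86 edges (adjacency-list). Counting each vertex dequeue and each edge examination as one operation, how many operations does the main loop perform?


Kahn's algorithm:
  1. Compute in-degrees: O(V + E)
  2. Process queue: each vertex dequeued once (O(V))
     each edge examined once (O(E))
Total = V + E = 34 + 86 = 120


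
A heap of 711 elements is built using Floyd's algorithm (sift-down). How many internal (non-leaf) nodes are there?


Leaf nodes occupy roughly half the array.
Sift-down is called for each internal node, starting from the last one.
Internal nodes = floor(n/2) = floor(711/2) = 355


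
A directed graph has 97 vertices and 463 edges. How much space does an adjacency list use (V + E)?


Adjacency list: one list head per vertex + one entry per edge
Vertex heads: 97
Edge entries: 463
Total = 97 + 463 = 560


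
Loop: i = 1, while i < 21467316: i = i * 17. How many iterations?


i multiplies by 17 each step:
i = 1 -> 17 -> 289 -> 4913 -> 83521 -> 1419857 -> 24137569 (stop)
Iterations = ceil(log_17(21467316)) = 6


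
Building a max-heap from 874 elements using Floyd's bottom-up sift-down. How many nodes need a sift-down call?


In a heap of 874 elements (0-indexed array):
  Last element index: 873
  Parent of last element: floor((873 - 1) / 2) = 436
  Internal nodes: indices 0 to 436
  Count = floor(874/2) = 437


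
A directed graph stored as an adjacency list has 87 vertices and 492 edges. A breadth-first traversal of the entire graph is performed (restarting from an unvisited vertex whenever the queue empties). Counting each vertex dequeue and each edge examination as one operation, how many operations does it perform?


A full BFS traversal dequeues each vertex once and examines each edge once.
Vertex visits: 87
Edge visits: 492
V + E = 87 + 492 = 579


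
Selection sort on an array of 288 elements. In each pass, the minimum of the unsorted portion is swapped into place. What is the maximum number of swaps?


Selection sort performs one swap per pass:
  Pass 1: find min in positions 0 to 287, swap with position 0
  Pass 2: find min in positions 1 to 287, swap with position 1
  Pass 3: find min in positions 2 to 287, swap with position 2
  Pass 4: find min in positions 3 to 287, swap with position 3
  Pass 5: find min in positions 4 to 287, swap with position 4
  ... (282 more passes)
Total passes (and swaps) = n - 1 = 288 - 1 = 287


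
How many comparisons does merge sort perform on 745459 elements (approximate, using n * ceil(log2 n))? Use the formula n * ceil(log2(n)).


Recursion depth: ceil(log2(745459)) = 20
Each recursion level merges n = 745459 elements
Total = 745459 * 20 = 14909180


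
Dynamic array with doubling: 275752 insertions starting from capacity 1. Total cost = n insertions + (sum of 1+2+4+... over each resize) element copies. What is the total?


n = 275752
Insertion costs: 275752
Resizes copy 1, 2, 4, ... up to the largest power of 2 that is <= n-1 = 275751, i.e. 262144.
Copy costs = 1 + 2 + 4 + 8 + 16 + 32 + 64 + 128 + 256 + 512 + 1024 + 2048 + 4096 + 8192 + 16384 + 32768 + 65536 + 131072 + 262144 = 524287
Total = 275752 + 524287 = 800039


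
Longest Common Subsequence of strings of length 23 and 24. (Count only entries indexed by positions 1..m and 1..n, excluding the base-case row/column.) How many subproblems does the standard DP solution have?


DP table indexed by positions in both strings.
First string: 23 positions
Second string: 24 positions
Total = 23 * 24 = 552


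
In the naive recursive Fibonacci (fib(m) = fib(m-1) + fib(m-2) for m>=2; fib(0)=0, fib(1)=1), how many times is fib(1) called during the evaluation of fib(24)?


Let N(m) = number of times fib(m) is called while evaluating fib(24).
N(24) = 1 (the initial call).
N(23) = 1 (only fib(24) calls it).
For 1 <= m <= 22: fib(m) is called by fib(m+1) and fib(m+2), so
  N(m) = N(m+1) + N(m+2).
fib(0) is called only by fib(2), so N(0) = N(2).
Walk down from m=24:
  N(24)=1, N(23)=1, N(22)=2, N(21)=3, N(20)=5, N(19)=8, N(18)=13, N(17)=21, N(16)=34, N(15)=55, N(14)=89, N(13)=144, N(12)=233, N(11)=377, N(10)=610, N(9)=987, N(8)=1597, N(7)=2584, N(6)=4181, N(5)=6765, N(4)=10946, N(3)=17711, N(2)=28657, N(1)=46368
N(1) = 46368


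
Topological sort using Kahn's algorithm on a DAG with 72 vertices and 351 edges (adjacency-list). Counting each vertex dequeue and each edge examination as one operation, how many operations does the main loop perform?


Kahn's algorithm:
  1. Compute in-degrees: O(V + E)
  2. Process queue: each vertex dequeued once (O(V))
     each edge examined once (O(E))
Total = V + E = 72 + 351 = 423


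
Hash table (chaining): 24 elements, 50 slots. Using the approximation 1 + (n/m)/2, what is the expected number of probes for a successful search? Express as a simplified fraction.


Computing expected probes:
alpha = 24/50
= 1 + alpha/2
= 1 + 24/(2*50)
= (2*50 + 24) / (2*50)
= 124/100 = 31/25


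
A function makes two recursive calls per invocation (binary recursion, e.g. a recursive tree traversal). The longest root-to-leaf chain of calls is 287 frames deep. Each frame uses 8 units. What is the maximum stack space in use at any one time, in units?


Binary recursion: the two calls run one after the other, so only one root-to-leaf chain of frames is on the stack at a time.
Maximum depth (longest chain) = 287 frames
Each frame = 8 units
Max stack space = 287 * 8 = 2296


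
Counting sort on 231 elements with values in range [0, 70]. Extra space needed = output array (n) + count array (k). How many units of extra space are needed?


Output array size: 231 (to store sorted result)
Count array size: 71 (one slot per possible value, range 0 to 70)
Total extra space = 231 + 71 = 302


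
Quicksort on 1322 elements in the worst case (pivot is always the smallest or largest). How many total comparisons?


In the worst case, each partition step picks the worst pivot:
  Partition 1: 1321 comparisons (n-1 elements to compare)
  Partition 2: 1320 comparisons
  Partition 3: 1319 comparisons
  Partition 4: 1318 comparisons
  Partition 5: 1317 comparisons
  ...
  Last partition: 0 comparisons
Total = (n-1) + (n-2) + ... + 1 + 0 = n*(n-1)/2
= 1322*1321/2 = 873181


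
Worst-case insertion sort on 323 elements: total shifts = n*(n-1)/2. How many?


Sum of shifts = 1 + 2 + 3 + ... + 322
= 323 * 322 / 2
= 104006 / 2
= 52003


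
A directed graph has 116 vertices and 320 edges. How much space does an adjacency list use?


Adjacency list: one list head per vertex + one entry per edge
Vertex heads: 116
Edge entries: 320
Total = 116 + 320 = 436


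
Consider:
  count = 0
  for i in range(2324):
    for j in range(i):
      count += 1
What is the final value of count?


For each i, the inner loop runs i times:
  i=0: inner runs 0 times
  i=1: inner runs 1 time
  i=2: inner runs 2 times
  i=3: inner runs 3 times
  i=4: inner runs 4 times
  i=5: inner runs 5 times
  i=6: inner runs 6 times
  i=7: inner runs 7 times
  ...
Total = 0 + 1 + 2 + ... + 2323 = 2324*(2324-1)/2 = 2699326


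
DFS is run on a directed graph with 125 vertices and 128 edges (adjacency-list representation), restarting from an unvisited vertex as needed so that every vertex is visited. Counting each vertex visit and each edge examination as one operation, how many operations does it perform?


A full DFS traversal processes each vertex exactly once (push/pop on stack).
Each directed edge is examined once.
V = 125, E = 128
V + E = 253


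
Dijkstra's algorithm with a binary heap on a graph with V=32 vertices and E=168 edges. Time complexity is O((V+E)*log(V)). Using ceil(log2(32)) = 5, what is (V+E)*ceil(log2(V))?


Dijkstra with a binary heap: each vertex is extracted once, each edge may relax once.
Each heap operation costs O(log V).
V + E = 32 + 168 = 200
ceil(log2(32)) = 5 (since 2^4 = 16 < 32 <= 32 = 2^5)
Total heap work = (V+E) * ceil(log2(V)) = 200 * 5 = 1000


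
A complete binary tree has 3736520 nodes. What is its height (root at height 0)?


In a complete binary tree, level k holds nodes 2^k .. 2^(k+1)-1 (1-indexed).
Height = floor(log2(n)) = floor(log2(3736520)) = 21
Check: 2^21 = 2097152 <= 3736520 < 4194304 = 2^22


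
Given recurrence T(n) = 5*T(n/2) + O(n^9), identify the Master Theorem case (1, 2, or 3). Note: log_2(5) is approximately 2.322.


Master Theorem parameters: a=5, b=2, c=9
log_b(a) = 2.322
Compare b^c with a: 2^9 = 512 > 5, so c > log_b(a).
Comparing c=9 vs log_b(a)=2.322:
9 > 2.322 => Case 3
Result: T(n) = O(n^9)
Master Theorem case = 3


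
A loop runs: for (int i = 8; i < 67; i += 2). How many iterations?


Loop starts at i = 8, increments by 2, stops when i >= 67.
Number of iterations = ceil((67 - 8) / 2)
= ceil(59 / 2)
= 30


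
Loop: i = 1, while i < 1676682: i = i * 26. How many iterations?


i multiplies by 26 each step:
i = 1 -> 26 -> 676 -> 17576 -> 456976 -> 11881376 (stop)
Iterations = ceil(log_26(1676682)) = 5


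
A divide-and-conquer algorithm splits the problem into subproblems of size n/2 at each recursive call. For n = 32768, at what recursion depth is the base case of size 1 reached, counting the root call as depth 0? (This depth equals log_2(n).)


At each depth, the problem size is divided by 2:
  Depth 0: problem size = 32768
  Depth 1: problem size = 16384
  Depth 2: problem size = 8192
  Depth 3: problem size = 4096
  Depth 4: problem size = 2048
  Depth 5: problem size = 1024
  Depth 6: problem size = 512
  Depth 7: problem size = 256
  Depth 8: problem size = 128
  Depth 9: problem size = 64
  Depth 10: problem size = 32
  Depth 11: problem size = 16
  Depth 12: problem size = 8
  Depth 13: problem size = 4
  Depth 14: problem size = 2
  Depth 15: problem size = 1 (base case)
The base case is reached at depth log_2(32768) = 15 (the tree has 16 levels counting depth 0, but the depth asked for is 15).
Recursion depth = 15


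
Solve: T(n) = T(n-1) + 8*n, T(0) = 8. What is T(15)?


Expanding the recurrence:
T(15) = T(14) + 8*15
       = T(13) + 8*14 + 8*15
       ...
       = T(0) + 8*(1 + 2 + ... + 15)
       = 8 + 8 * 15*16/2
       = 8 + 8 * 120
       = 8 + 960 = 968


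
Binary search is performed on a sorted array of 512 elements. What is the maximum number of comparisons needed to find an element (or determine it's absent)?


Binary search halves the search space each comparison:
  Step 1: search space = 512 -> 256
  Step 2: search space = 256 -> 128
  Step 3: search space = 128 -> 64
  Step 4: search space = 64 -> 32
  Step 5: search space = 32 -> 16
  Step 6: search space = 16 -> 8
  Step 7: search space = 8 -> 4
  Step 8: search space = 4 -> 2
  Step 9: search space = 2 -> 1
  Step 10: search space = 1 (final check)
Maximum comparisons = floor(log2(512)) + 1 = 9 + 1 = 10


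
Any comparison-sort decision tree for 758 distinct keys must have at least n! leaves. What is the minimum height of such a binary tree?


A binary decision tree of height h has at most 2^h leaves and needs at least n! of them, so h >= ceil(log2(n!)).
758! is far too large to multiply out, so use Stirling's series:
  ln(n!) ~ n ln n - n + (1/2) ln(2 pi n) + 1/(12n)  (error below 1/(360 n^3), negligible here)
  ln(758) = 6.6306834
  n ln n = 758 * 6.6306834 = 5026.0580
  (1/2) ln(2 pi * 758) = (1/2) ln(4762.6545) = 4.2343
  1/(12*758) = 0.0001
  ln(758!) ~ 5026.0580 - 758 + 4.2343 + 0.0001 = 4272.2924
Convert to base 2: log2(758!) = 4272.2924 / ln 2 = 4272.2924 / 0.69314718 = 6163.6151
ceil(6163.6151) = 6164


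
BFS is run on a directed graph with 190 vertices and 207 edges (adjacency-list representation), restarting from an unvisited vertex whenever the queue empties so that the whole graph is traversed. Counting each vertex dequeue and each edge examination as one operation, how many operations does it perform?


A full BFS traversal dequeues each vertex exactly once and examines each directed edge exactly once.
V = 190 (vertex processing cost)
E = 207 (edge examination cost)
Total operations proportional to V + E = 190 + 207 = 397


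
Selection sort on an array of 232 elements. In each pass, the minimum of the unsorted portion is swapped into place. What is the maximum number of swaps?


Selection sort performs one swap per pass:
  Pass 1: find min in positions 0 to 231, swap with position 0
  Pass 2: find min in positions 1 to 231, swap with position 1
  Pass 3: find min in positions 2 to 231, swap with position 2
  Pass 4: find min in positions 3 to 231, swap with position 3
  Pass 5: find min in positions 4 to 231, swap with position 4
  ... (226 more passes)
Total passes (and swaps) = n - 1 = 232 - 1 = 231


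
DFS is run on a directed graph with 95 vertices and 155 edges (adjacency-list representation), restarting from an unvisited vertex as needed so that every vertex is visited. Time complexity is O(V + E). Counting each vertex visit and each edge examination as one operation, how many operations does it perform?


A full DFS traversal processes each vertex exactly once (push/pop on stack).
Each directed edge is examined once.
V = 95, E = 155
V + E = 250


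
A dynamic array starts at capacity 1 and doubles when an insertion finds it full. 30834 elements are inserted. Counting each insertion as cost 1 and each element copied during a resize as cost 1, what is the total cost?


n = 30834
Insertion costs: 30834
Resizes copy 1, 2, 4, ... up to the largest power of 2 that is <= n-1 = 30833, i.e. 16384.
Copy costs = 1 + 2 + 4 + 8 + 16 + 32 + 64 + 128 + 256 + 512 + 1024 + 2048 + 4096 + 8192 + 16384 = 32767
Total = 30834 + 32767 = 63601


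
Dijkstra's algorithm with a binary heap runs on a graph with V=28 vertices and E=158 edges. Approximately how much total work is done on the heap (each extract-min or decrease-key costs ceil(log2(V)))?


Dijkstra with a binary heap: each vertex is extracted once, each edge may relax once.
Each heap operation costs O(log V).
V + E = 28 + 158 = 186
ceil(log2(28)) = 5 (since 2^4 = 16 < 28 <= 32 = 2^5)
Total heap work = (V+E) * ceil(log2(V)) = 186 * 5 = 930


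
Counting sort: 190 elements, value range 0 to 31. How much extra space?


n = 190 (output array)
k = 32 (count array for 32 distinct values)
Extra space = 190 + 32 = 222


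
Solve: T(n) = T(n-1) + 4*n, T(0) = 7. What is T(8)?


Expanding the recurrence:
T(8) = T(7) + 4*8
       = T(6) + 4*7 + 4*8
       ...
       = T(0) + 4*(1 + 2 + ... + 8)
       = 7 + 4 * 8*9/2
       = 7 + 4 * 36
       = 7 + 144 = 151


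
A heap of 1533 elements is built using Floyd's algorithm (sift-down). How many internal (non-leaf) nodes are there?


Leaf nodes occupy roughly half the array.
Sift-down is called for each internal node, starting from the last one.
Internal nodes = floor(n/2) = floor(1533/2) = 766


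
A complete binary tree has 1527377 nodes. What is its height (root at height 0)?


In a complete binary tree, level k holds nodes 2^k .. 2^(k+1)-1 (1-indexed).
Height = floor(log2(n)) = floor(log2(1527377)) = 20
Check: 2^20 = 1048576 <= 1527377 < 2097152 = 2^21


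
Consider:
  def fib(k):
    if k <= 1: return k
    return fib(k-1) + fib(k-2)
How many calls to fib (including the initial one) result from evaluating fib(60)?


Let C(m) = total calls to evaluate fib(m). Then C(0)=C(1)=1, and
C(m) = 1 + C(m-1) + C(m-2) for m >= 2.
Build the table (each entry = 1 + previous two):
  C(0) = 1
  C(1) = 1
  C(2) = 1 + 1 + 1 = 3
  C(3) = 1 + 3 + 1 = 5
  C(4) = 1 + 5 + 3 = 9
  C(5) = 1 + 9 + 5 = 15
  C(6) = 1 + 15 + 9 = 25
  C(7) = 1 + 25 + 15 = 41
  C(8) = 1 + 41 + 25 = 67
  C(9) = 1 + 67 + 41 = 109
  C(10) = 1 + 109 + 67 = 177
  C(11) = 1 + 177 + 109 = 287
  C(12) = 1 + 287 + 177 = 465
  C(13) = 1 + 465 + 287 = 753
  C(14) = 1 + 753 + 465 = 1219
  C(15) = 1 + 1219 + 753 = 1973
  C(16) = 1 + 1973 + 1219 = 3193
  C(17) = 1 + 3193 + 1973 = 5167
  C(18) = 1 + 5167 + 3193 = 8361
  C(19) = 1 + 8361 + 5167 = 13529
  C(20) = 1 + 13529 + 8361 = 21891
  C(21) = 1 + 21891 + 13529 = 35421
  C(22) = 1 + 35421 + 21891 = 57313
  C(23) = 1 + 57313 + 35421 = 92735
  C(24) = 1 + 92735 + 57313 = 150049
  C(25) = 1 + 150049 + 92735 = 242785
  C(26) = 1 + 242785 + 150049 = 392835
  C(27) = 1 + 392835 + 242785 = 635621
  C(28) = 1 + 635621 + 392835 = 1028457
  C(29) = 1 + 1028457 + 635621 = 1664079
  C(30) = 1 + 1664079 + 1028457 = 2692537
  C(31) = 1 + 2692537 + 1664079 = 4356617
  C(32) = 1 + 4356617 + 2692537 = 7049155
  C(33) = 1 + 7049155 + 4356617 = 11405773
  C(34) = 1 + 11405773 + 7049155 = 18454929
  C(35) = 1 + 18454929 + 11405773 = 29860703
  C(36) = 1 + 29860703 + 18454929 = 48315633
  C(37) = 1 + 48315633 + 29860703 = 78176337
  C(38) = 1 + 78176337 + 48315633 = 126491971
  C(39) = 1 + 126491971 + 78176337 = 204668309
  C(40) = 1 + 204668309 + 126491971 = 331160281
  C(41) = 1 + 331160281 + 204668309 = 535828591
  C(42) = 1 + 535828591 + 331160281 = 866988873
  C(43) = 1 + 866988873 + 535828591 = 1402817465
  C(44) = 1 + 1402817465 + 866988873 = 2269806339
  C(45) = 1 + 2269806339 + 1402817465 = 3672623805
  C(46) = 1 + 3672623805 + 2269806339 = 5942430145
  C(47) = 1 + 5942430145 + 3672623805 = 9615053951
  C(48) = 1 + 9615053951 + 5942430145 = 15557484097
  C(49) = 1 + 15557484097 + 9615053951 = 25172538049
  C(50) = 1 + 25172538049 + 15557484097 = 40730022147
  C(51) = 1 + 40730022147 + 25172538049 = 65902560197
  C(52) = 1 + 65902560197 + 40730022147 = 106632582345
  C(53) = 1 + 106632582345 + 65902560197 = 172535142543
  C(54) = 1 + 172535142543 + 106632582345 = 279167724889
  C(55) = 1 + 279167724889 + 172535142543 = 451702867433
  C(56) = 1 + 451702867433 + 279167724889 = 730870592323
  C(57) = 1 + 730870592323 + 451702867433 = 1182573459757
  C(58) = 1 + 1182573459757 + 730870592323 = 1913444052081
  C(59) = 1 + 1913444052081 + 1182573459757 = 3096017511839
  C(60) = 1 + 3096017511839 + 1913444052081 = 5009461563921
Total calls for fib(60) = 5009461563921


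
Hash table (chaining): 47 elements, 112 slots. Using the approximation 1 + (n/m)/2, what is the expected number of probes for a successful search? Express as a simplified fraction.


Computing expected probes:
alpha = 47/112
= 1 + alpha/2
= 1 + 47/(2*112)
= (2*112 + 47) / (2*112)
= 271/224


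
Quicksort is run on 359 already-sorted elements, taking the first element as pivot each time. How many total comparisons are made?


Sum of comparisons per partition:
358 + 357 + ... + 1 + 0
= 359 * (359 - 1) / 2
= 359 * 358 / 2
= 64261


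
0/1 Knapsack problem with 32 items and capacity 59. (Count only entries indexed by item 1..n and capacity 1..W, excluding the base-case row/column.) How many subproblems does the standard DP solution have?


The DP table is indexed by (item, capacity).
Rows: 32 items
Columns: 59 capacity values (1 to W)
Total subproblems = 32 * 59 = 1888


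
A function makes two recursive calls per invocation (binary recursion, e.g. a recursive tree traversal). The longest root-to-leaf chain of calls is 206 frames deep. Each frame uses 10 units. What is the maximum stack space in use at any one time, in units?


Binary recursion: the two calls run one after the other, so only one root-to-leaf chain of frames is on the stack at a time.
Maximum depth (longest chain) = 206 frames
Each frame = 10 units
Max stack space = 206 * 10 = 2060


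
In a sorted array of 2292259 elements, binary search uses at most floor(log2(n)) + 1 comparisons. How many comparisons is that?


Halving sequence: 2292259 -> 1146129 -> 573064 -> 286532 -> 143266 -> 71633 -> 35816 -> 17908 -> 8954 -> 4477 -> 2238 -> 1119 -> 559 -> 279 -> 139 -> 69 -> 34 -> 17 -> 8 -> 4 -> 2 -> 1
Number of halvings = 21
Max comparisons = 21 + 1 = 22


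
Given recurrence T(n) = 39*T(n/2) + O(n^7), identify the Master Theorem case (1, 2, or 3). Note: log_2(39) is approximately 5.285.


Master Theorem parameters: a=39, b=2, c=7
log_b(a) = 5.285
Compare b^c with a: 2^7 = 128 > 39, so c > log_b(a).
Comparing c=7 vs log_b(a)=5.285:
7 > 5.285 => Case 3
Result: T(n) = O(n^7)
Master Theorem case = 3


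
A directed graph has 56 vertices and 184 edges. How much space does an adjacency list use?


Adjacency list: one list head per vertex + one entry per edge
Vertex heads: 56
Edge entries: 184
Total = 56 + 184 = 240


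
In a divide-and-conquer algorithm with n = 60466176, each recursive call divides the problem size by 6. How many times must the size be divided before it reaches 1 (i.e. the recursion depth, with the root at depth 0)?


Number of divisions = log_6(60466176)
Sizes: 60466176 -> 10077696 -> 1679616 -> 279936 -> 46656 -> 7776 -> 1296 -> 216 -> 36 -> 6 -> 1 (10 divisions)
Recursion depth = 10


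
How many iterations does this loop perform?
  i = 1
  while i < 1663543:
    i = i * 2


The loop variable doubles each iteration:
i = 1 -> 2 -> 4 -> 8 -> 16 -> 32 -> 64 -> 128 -> 256 -> 512 -> 1024 -> 2048 -> 4096 -> 8192 -> 16384 -> 32768 -> 65536 -> 131072 -> 262144 -> 524288 -> 1048576 -> 2097152 (stop, 2097152 >= 1663543)
Number of doublings = ceil(log2(1663543)) = 21


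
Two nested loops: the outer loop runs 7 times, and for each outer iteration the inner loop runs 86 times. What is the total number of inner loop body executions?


Outer loop: 7 iterations
Inner loop: 86 iterations per outer iteration
Total = 7 * 86 = 602


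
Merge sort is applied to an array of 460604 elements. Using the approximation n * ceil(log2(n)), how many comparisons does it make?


Merge sort divides the array into halves recursively.
Number of levels = ceil(log2(460604)) = 19
At each level, approximately n = 460604 comparisons are needed for merging.
Total comparisons ~ n * ceil(log2(n)) = 460604 * 19 = 8751476


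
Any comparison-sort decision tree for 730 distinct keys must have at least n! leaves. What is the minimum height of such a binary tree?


A binary decision tree of height h has at most 2^h leaves and needs at least n! of them, so h >= ceil(log2(n!)).
730! is far too large to multiply out, so use Stirling's series:
  ln(n!) ~ n ln n - n + (1/2) ln(2 pi n) + 1/(12n)  (error below 1/(360 n^3), negligible here)
  ln(730) = 6.5930445
  n ln n = 730 * 6.5930445 = 4812.9225
  (1/2) ln(2 pi * 730) = (1/2) ln(4586.7253) = 4.2155
  1/(12*730) = 0.0001
  ln(730!) ~ 4812.9225 - 730 + 4.2155 + 0.0001 = 4087.1381
Convert to base 2: log2(730!) = 4087.1381 / ln 2 = 4087.1381 / 0.69314718 = 5896.4939
ceil(5896.4939) = 5897


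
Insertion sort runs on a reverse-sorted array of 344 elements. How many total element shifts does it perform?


Sum of shifts = 1 + 2 + 3 + ... + 343
= 344 * 343 / 2
= 117992 / 2
= 58996
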